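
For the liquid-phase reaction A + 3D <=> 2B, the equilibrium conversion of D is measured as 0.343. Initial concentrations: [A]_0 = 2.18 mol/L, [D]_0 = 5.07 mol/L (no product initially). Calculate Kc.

Let X = conversion of D.
Concentrations: [A] = 2.18 − 1.69X; [D] = 5.07 − 5.07X; [B] = 3.38X.
At X = 0.343: [A] = 1.6, [D] = 3.33, [B] = 1.16.
Kc = [B]^2 / ([A] [D]^3) = 0.0227 (mol/L)^-2.

Kc = 0.0227 (mol/L)^-2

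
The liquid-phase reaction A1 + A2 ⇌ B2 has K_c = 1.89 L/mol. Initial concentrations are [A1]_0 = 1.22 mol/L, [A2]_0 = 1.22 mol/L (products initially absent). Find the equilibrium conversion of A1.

X = 0.524

Let X = conversion of A1; extent ξ = 1.22·X mol/L.
Concentrations: [A1] = 1.22 − 1.22X; [A2] = 1.22 − 1.22X; [B2] = 1.22X.
K_c = [B2] / ([A1] [A2]).
This equals 1.89 at X = 0.524 (the root in 0 < X < 1).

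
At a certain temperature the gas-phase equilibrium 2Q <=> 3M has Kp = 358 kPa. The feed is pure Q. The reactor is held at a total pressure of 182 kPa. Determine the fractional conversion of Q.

X = 0.539

Basis: 1 mol Q initially; let X = conversion of Q. Extent ξ = 0.5X.
At extent ξ: n_Q = 1 − X; n_M = 1.5X.
Summing: n_T = 1 + 0.5X.
y_i = n_i/n_T, p_i = y_i·P. Kp = p_M^3 / (p_Q^2).
This yields a degree-3 equation in X; solving on (0,1), X = 0.539.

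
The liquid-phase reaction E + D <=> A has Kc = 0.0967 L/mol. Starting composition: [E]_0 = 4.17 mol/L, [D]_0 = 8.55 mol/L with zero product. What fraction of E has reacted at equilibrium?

X = 0.400

Let X = conversion of E; extent ξ = 4.17·X mol/L.
Concentrations: [E] = 4.17 − 4.17X; [D] = 8.55 − 4.17X; [A] = 4.17X.
Kc = [A] / ([E] [D]).
Equating to 0.0967 L/mol: the physical root is X = 0.400.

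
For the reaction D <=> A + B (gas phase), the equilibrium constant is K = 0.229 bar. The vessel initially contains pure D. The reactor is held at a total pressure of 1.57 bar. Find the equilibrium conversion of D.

X = 0.357

Basis: 1 mol D initially; let X = conversion of D. Extent ξ = X.
Species balance: n_D = 1 − X; n_A = X; n_B = X.
n_T = Σnᵢ = 1 + X.
With p_i = (n_i/n_T)P, K = p_A p_B / (p_D).
This yields a degree-2 equation in X; solving on (0,1), X = 0.357.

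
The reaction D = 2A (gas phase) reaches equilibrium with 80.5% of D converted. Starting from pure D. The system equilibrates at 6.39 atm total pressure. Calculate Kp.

Basis: 1 mol D initially; let X = conversion of D. Extent ξ = X.
Species balance: n_D = 1 − X; n_A = 2X.
n_T = Σnᵢ = 1 + X.
At X = 0.805: n_D = 0.195, n_A = 1.61, n_T = 1.81.
p_i = (n_i/n_T)·P. Kp = p_A^2 / (p_D) = 47.1 atm.

Kp = 47.1 atm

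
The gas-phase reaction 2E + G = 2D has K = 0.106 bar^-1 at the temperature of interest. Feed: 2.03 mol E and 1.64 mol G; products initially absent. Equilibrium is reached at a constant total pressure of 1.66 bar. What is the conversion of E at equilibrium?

X = 0.212

Basis: 2.03 mol E initially; let X = conversion of E. Extent ξ = 1.01X.
Mole table: n_E = 2.03 − 2.03X; n_G = 1.64 − 1.01X; n_D = 2.03X.
n_T = Σnᵢ = 3.67 − 1.01X.
Mole fractions y_i = n_i/n_T; K = p_D^2 / (p_E^2 p_G) with p_i = y_i·P.
This yields a degree-3 equation in X; solving on (0,1), X = 0.212.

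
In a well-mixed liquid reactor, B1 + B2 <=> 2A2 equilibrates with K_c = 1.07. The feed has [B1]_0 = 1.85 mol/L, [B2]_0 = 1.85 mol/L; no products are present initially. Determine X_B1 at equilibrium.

X = 0.341

Let X = conversion of B1; extent ξ = 1.85·X mol/L.
Concentrations: [B1] = 1.85 − 1.85X; [B2] = 1.85 − 1.85X; [A2] = 3.7X.
K_c = [A2]^2 / ([B1] [B2]).
Setting equal to 1.07 and solving for X on (0,1) gives X = 0.341.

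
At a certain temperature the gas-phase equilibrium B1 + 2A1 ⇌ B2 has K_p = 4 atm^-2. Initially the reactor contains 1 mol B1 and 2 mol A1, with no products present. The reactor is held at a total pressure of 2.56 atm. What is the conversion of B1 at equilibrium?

X = 0.747

Basis: 1 mol B1 initially; let X = conversion of B1. Extent ξ = X.
At extent ξ: n_B1 = 1 − X; n_A1 = 2 − 2X; n_B2 = X.
Total moles n_T = 3 − 2X.
y_i = n_i/n_T, p_i = y_i·P. K_p = p_B2 / (p_B1 p_A1^2).
Substituting and setting equal to 4 atm^-2 gives a polynomial in X; the root in (0,1) is X = 0.747.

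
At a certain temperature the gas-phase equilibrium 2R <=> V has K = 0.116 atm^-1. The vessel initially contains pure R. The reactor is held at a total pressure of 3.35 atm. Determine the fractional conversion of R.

Let X = conversion of R (basis 1 mol R); extent of reaction ξ = 0.5X.
Moles: n_R = 1 − X; n_V = 0.5X.
Summing: n_T = 1 − 0.5X.
With p_i = (n_i/n_T)P, K = p_V / (p_R^2).
Setting this equal to 0.116 atm^-1 and taking the physical root (0 < X < 1) gives X = 0.374.

X = 0.374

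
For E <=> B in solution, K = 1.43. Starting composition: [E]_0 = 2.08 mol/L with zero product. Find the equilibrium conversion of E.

X = 0.588

Let X = conversion of E; extent ξ = 2.08·X mol/L.
Concentrations: [E] = 2.08 − 2.08X; [B] = 2.08X.
K = [B] / ([E]).
Solving K = 1.43 for X ∈ (0,1): X = 0.588.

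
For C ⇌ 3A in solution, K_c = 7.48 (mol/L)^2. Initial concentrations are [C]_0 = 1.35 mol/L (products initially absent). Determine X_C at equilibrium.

Let X = conversion of C; extent ξ = 1.35·X mol/L.
Concentrations: [C] = 1.35 − 1.35X; [A] = 4.05X.
K_c = [A]^3 / ([C]).
Solving K_c = 7.48 for X ∈ (0,1): X = 0.440.

X = 0.440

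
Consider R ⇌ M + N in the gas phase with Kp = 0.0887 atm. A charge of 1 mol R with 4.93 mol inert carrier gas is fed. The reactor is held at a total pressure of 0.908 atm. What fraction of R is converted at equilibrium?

Let X = conversion of R (basis 1 mol R); extent of reaction ξ = X.
Moles: n_R = 1 − X; n_M = X; n_N = X; n_I = 4.93 (inert).
Summing: n_T = 5.93 + X.
y_i = n_i/n_T, p_i = y_i·P. Kp = p_M p_N / (p_R).
Setting this equal to 0.0887 atm and taking the physical root (0 < X < 1) gives X = 0.539.

X = 0.539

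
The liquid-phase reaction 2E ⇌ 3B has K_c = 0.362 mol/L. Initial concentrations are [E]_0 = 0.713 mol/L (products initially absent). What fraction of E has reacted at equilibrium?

X = 0.385

Let X = conversion of E; extent ξ = 0.713X/2 mol/L.
Concentrations: [E] = 0.713 − 0.713X; [B] = 1.07X.
K_c = [B]^3 / ([E]^2).
Setting equal to 0.362 and solving for X on (0,1) gives X = 0.385.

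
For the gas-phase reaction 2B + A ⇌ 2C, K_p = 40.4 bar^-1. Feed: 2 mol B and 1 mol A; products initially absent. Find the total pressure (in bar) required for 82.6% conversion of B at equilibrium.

Let X = conversion of B (basis 2 mol B); extent of reaction ξ = X.
Moles: n_B = 2 − 2X; n_A = 1 − X; n_C = 2X.
Total moles n_T = 3 − X.
K_p = p_C^2 / (p_B^2 p_A) with p_i = (n_i/n_T)·P.
At X = 0.826: the mole-fraction product g(X) = Π y_i^ν_i = 281.6. Since K_p = g(X)·P^{-1}, P = (g/K_p)^(1/1) = (281.6/40.4)^(1/1) = 6.97 bar.

P = 6.97 bar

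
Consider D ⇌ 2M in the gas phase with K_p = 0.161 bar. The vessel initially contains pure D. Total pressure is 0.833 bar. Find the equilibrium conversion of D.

Basis: 1 mol D initially; let X = conversion of D. Extent ξ = X.
At extent ξ: n_D = 1 − X; n_M = 2X.
n_T = Σnᵢ = 1 + X.
With p_i = (n_i/n_T)P, K_p = p_M^2 / (p_D).
Equating to 0.161 bar and solving on 0 < X < 1: X = 0.215.

X = 0.215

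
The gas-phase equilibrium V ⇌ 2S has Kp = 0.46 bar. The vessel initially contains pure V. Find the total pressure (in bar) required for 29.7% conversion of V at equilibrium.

P = 1.19 bar

Take 1 mol V as basis and let X be its fractional conversion, so ξ = X.
Moles: n_V = 1 − X; n_S = 2X.
Total moles n_T = 1 + X.
Kp = p_S^2 / (p_V) with p_i = (n_i/n_T)·P.
At X = 0.297: the mole-fraction product g(X) = Π y_i^ν_i = 0.387. Since Kp = g(X)·P^{1}, P = (Kp/g)^(1/1) = (0.46/0.387)^(1/1) = 1.19 bar.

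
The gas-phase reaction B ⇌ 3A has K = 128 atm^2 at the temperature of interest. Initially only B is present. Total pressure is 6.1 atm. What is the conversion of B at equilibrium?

X = 0.623

Basis: 1 mol B initially; let X = conversion of B. Extent ξ = X.
Species balance: n_B = 1 − X; n_A = 3X.
Total moles n_T = 1 + 2X.
y_i = n_i/n_T, p_i = y_i·P. K = p_A^3 / (p_B).
This yields a degree-3 equation in X; solving on (0,1), X = 0.623.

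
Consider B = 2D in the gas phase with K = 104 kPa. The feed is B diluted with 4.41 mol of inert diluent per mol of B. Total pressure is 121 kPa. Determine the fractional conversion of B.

X = 0.663

Let X = conversion of B (basis 1 mol B); extent of reaction ξ = X.
At extent ξ: n_B = 1 − X; n_D = 2X; n_I = 4.41 (inert).
Summing: n_T = 5.41 + X.
With p_i = (n_i/n_T)P, K = p_D^2 / (p_B).
Equating to 104 kPa and solving on 0 < X < 1: X = 0.663.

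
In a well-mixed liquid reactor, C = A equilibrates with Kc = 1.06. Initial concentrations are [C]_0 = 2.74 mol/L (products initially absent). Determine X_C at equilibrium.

Let X = conversion of C; extent ξ = 2.74·X mol/L.
Concentrations: [C] = 2.74 − 2.74X; [A] = 2.74X.
Kc = [A] / ([C]).
Solving Kc = 1.06 for X ∈ (0,1): X = 0.515.

X = 0.515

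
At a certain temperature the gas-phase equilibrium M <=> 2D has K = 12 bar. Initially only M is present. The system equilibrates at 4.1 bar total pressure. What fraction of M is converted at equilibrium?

X = 0.650

Let X = conversion of M (basis 1 mol M); extent of reaction ξ = X.
Moles: n_M = 1 − X; n_D = 2X.
Total moles n_T = 1 + X.
Mole fractions y_i = n_i/n_T; K = p_D^2 / (p_M) with p_i = y_i·P.
Substituting and setting equal to 12 bar gives a polynomial in X; the root in (0,1) is X = 0.650.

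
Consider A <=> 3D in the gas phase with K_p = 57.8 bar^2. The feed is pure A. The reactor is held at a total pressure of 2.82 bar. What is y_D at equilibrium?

Let X = conversion of A (basis 1 mol A); extent of reaction ξ = X.
Species balance: n_A = 1 − X; n_D = 3X.
Summing: n_T = 1 + 2X.
Mole fractions y_i = n_i/n_T; K_p = p_D^3 / (p_A) with p_i = y_i·P.
This yields a degree-3 equation in X; solving on (0,1), X = 0.750.
Then n_D = 2.25, n_T = 2.5, so y_D = 0.900.

y_D = 0.900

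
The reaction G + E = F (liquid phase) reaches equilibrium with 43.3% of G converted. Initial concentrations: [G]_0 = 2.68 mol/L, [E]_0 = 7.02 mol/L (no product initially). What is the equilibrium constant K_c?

K_c = 0.13 L/mol

Let X = conversion of G.
Concentrations: [G] = 2.68 − 2.68X; [E] = 7.02 − 2.68X; [F] = 2.68X.
At X = 0.433: [G] = 1.52, [E] = 5.86, [F] = 1.16.
K_c = [F] / ([G] [E]) = 0.13 L/mol.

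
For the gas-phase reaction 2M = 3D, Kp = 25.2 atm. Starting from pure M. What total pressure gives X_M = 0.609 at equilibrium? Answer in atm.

P = 6.59 atm

Take 1 mol M as basis and let X be its fractional conversion, so ξ = 0.5X.
Mole table: n_M = 1 − X; n_D = 1.5X.
n_T = Σnᵢ = 1 + 0.5X.
Kp = p_D^3 / (p_M^2) with p_i = (n_i/n_T)·P.
At X = 0.609: the mole-fraction product g(X) = Π y_i^ν_i = 3.822. Since Kp = g(X)·P^{1}, P = (Kp/g)^(1/1) = (25.2/3.822)^(1/1) = 6.59 atm.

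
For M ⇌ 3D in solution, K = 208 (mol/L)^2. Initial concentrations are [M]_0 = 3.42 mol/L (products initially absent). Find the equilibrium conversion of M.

Let X = conversion of M; extent ξ = 3.42·X mol/L.
Concentrations: [M] = 3.42 − 3.42X; [D] = 10.3X.
K = [D]^3 / ([M]).
Equating to 208 (mol/L)^2: the physical root is X = 0.627.

X = 0.627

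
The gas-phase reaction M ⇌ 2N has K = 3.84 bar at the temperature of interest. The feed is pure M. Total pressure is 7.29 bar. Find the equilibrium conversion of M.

Take 1 mol M as basis and let X be its fractional conversion, so ξ = X.
At extent ξ: n_M = 1 − X; n_N = 2X.
n_T = Σnᵢ = 1 + X.
Mole fractions y_i = n_i/n_T; K = p_N^2 / (p_M) with p_i = y_i·P.
This yields a degree-2 equation in X; solving on (0,1), X = 0.341.

X = 0.341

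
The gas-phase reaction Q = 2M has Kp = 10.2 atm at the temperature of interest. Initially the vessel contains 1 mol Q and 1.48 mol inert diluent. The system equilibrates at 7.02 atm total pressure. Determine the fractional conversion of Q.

X = 0.639

Basis: 1 mol Q initially; let X = conversion of Q. Extent ξ = X.
Mole table: n_Q = 1 − X; n_M = 2X; n_I = 1.48 (inert).
Summing: n_T = 2.48 + X.
Mole fractions y_i = n_i/n_T; Kp = p_M^2 / (p_Q) with p_i = y_i·P.
Substituting and setting equal to 10.2 atm gives a polynomial in X; the root in (0,1) is X = 0.639.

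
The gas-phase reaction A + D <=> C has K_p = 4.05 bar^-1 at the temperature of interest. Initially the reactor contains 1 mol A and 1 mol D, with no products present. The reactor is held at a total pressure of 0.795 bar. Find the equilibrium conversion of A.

X = 0.513

Take 1 mol A as basis and let X be its fractional conversion, so ξ = X.
Species balance: n_A = 1 − X; n_D = 1 − X; n_C = X.
n_T = Σnᵢ = 2 − X.
With p_i = (n_i/n_T)P, K_p = p_C / (p_A p_D).
This yields a degree-2 equation in X; solving on (0,1), X = 0.513.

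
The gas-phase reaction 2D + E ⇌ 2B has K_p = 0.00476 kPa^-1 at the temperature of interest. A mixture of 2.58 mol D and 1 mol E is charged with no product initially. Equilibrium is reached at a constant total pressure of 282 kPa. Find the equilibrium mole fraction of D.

Take 1 mol E as basis and let X be its fractional conversion, so ξ = X.
Moles: n_D = 2.58 − 2X; n_E = 1 − X; n_B = 2X.
Summing: n_T = 3.58 − X.
y_i = n_i/n_T, p_i = y_i·P. K_p = p_B^2 / (p_D^2 p_E).
This yields a degree-3 equation in X; solving on (0,1), X = 0.427.
Then n_D = 1.73, n_T = 3.15, so y_D = 0.548.

y_D = 0.548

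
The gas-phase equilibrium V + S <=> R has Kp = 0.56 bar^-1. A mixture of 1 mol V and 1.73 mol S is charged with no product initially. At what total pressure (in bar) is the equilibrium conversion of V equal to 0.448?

P = 2.58 bar

Take 1 mol V as basis and let X be its fractional conversion, so ξ = X.
Species balance: n_V = 1 − X; n_S = 1.73 − X; n_R = X.
Summing: n_T = 2.73 − X.
Kp = p_R / (p_V p_S) with p_i = (n_i/n_T)·P.
At X = 0.448: the mole-fraction product g(X) = Π y_i^ν_i = 1.445. Since Kp = g(X)·P^{-1}, P = (g/Kp)^(1/1) = (1.445/0.56)^(1/1) = 2.58 bar.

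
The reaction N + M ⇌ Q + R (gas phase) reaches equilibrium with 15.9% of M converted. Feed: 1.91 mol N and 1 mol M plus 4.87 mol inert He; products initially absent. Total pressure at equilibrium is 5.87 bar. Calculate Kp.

Kp = 0.0172

Let X = conversion of M (basis 1 mol M); extent of reaction ξ = X.
Moles: n_N = 1.91 − X; n_M = 1 − X; n_Q = X; n_R = X; n_I = 4.87 (inert).
Total moles n_T = 7.78 (Δν = 0, constant).
At X = 0.159: n_N = 1.75, n_M = 0.841, n_Q = 0.159, n_R = 0.159, n_T = 7.78.
p_i = (n_i/n_T)·P. Kp = p_Q p_R / (p_N p_M) = 0.0172.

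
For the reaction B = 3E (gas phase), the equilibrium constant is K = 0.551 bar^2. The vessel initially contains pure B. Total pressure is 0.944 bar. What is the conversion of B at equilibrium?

Let X = conversion of B (basis 1 mol B); extent of reaction ξ = X.
Moles: n_B = 1 − X; n_E = 3X.
Summing: n_T = 1 + 2X.
y_i = n_i/n_T, p_i = y_i·P. K = p_E^3 / (p_B).
Equating to 0.551 bar^2 and solving on 0 < X < 1: X = 0.350.

X = 0.350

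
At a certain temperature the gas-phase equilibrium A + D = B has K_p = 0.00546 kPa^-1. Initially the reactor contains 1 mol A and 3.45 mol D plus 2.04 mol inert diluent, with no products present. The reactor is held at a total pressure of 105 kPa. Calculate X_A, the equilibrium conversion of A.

Let X = conversion of A (basis 1 mol A); extent of reaction ξ = X.
Species balance: n_A = 1 − X; n_D = 3.45 − X; n_B = X; n_I = 2.04 (inert).
Summing: n_T = 6.49 − X.
y_i = n_i/n_T, p_i = y_i·P. K_p = p_B / (p_A p_D).
Equating to 0.00546 kPa^-1 and solving on 0 < X < 1: X = 0.228.

X = 0.228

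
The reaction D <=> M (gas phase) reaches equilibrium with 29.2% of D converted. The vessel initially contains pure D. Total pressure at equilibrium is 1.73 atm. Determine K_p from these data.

Basis: 1 mol D initially; let X = conversion of D. Extent ξ = X.
Species balance: n_D = 1 − X; n_M = X.
Total moles n_T = 1 (Δν = 0, constant).
At X = 0.292: n_D = 0.708, n_M = 0.292, n_T = 1.
p_i = (n_i/n_T)·P. K_p = p_M / (p_D) = 0.412.

K_p = 0.412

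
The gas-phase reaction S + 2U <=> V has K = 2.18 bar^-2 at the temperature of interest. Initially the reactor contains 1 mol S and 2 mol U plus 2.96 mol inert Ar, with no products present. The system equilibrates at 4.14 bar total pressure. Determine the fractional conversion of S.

X = 0.556

Let X = conversion of S (basis 1 mol S); extent of reaction ξ = X.
Mole table: n_S = 1 − X; n_U = 2 − 2X; n_V = X; n_I = 2.96 (inert).
n_T = Σnᵢ = 5.96 − 2X.
y_i = n_i/n_T, p_i = y_i·P. K = p_V / (p_S p_U^2).
This yields a degree-3 equation in X; solving on (0,1), X = 0.556.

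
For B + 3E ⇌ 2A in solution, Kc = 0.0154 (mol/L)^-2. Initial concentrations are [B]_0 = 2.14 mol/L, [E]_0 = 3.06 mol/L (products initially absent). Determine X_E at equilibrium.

Let X = conversion of E; extent ξ = 3.06X/3 mol/L.
Concentrations: [B] = 2.14 − 1.02X; [E] = 3.06 − 3.06X; [A] = 2.04X.
Kc = [A]^2 / ([B] [E]^3).
This equals 0.0154 at X = 0.274 (the root in 0 < X < 1).

X = 0.274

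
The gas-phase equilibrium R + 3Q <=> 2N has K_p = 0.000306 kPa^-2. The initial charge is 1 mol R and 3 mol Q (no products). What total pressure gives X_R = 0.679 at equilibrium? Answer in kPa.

P = 383 kPa

Take 1 mol R as basis and let X be its fractional conversion, so ξ = X.
Mole table: n_R = 1 − X; n_Q = 3 − 3X; n_N = 2X.
n_T = Σnᵢ = 4 − 2X.
K_p = p_N^2 / (p_R p_Q^3) with p_i = (n_i/n_T)·P.
At X = 0.679: the mole-fraction product g(X) = Π y_i^ν_i = 44.9. Since K_p = g(X)·P^{-2}, P = (g/K_p)^(1/2) = (44.9/0.000306)^(1/2) = 383 kPa.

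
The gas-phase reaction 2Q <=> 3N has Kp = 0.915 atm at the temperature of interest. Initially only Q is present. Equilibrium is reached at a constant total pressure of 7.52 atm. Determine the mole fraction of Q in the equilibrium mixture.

y_Q = 0.634

Take 1 mol Q as basis and let X be its fractional conversion, so ξ = 0.5X.
Moles: n_Q = 1 − X; n_N = 1.5X.
Total moles n_T = 1 + 0.5X.
With p_i = (n_i/n_T)P, Kp = p_N^3 / (p_Q^2).
Equating to 0.915 atm and solving on 0 < X < 1: X = 0.278.
Then n_Q = 0.722, n_T = 1.14, so y_Q = 0.634.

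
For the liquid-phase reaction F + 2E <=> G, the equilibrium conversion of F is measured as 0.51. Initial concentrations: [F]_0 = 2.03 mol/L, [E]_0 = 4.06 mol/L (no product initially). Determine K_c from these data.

K_c = 0.263 (mol/L)^-2

Let X = conversion of F.
Concentrations: [F] = 2.03 − 2.03X; [E] = 4.06 − 4.06X; [G] = 2.03X.
At X = 0.51: [F] = 0.995, [E] = 1.99, [G] = 1.04.
K_c = [G] / ([F] [E]^2) = 0.263 (mol/L)^-2.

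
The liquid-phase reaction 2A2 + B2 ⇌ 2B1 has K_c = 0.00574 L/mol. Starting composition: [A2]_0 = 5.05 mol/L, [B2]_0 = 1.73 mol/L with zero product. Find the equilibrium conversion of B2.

X = 0.124

Let X = conversion of B2; extent ξ = 1.73·X mol/L.
Concentrations: [A2] = 5.05 − 3.46X; [B2] = 1.73 − 1.73X; [B1] = 3.46X.
K_c = [B1]^2 / ([A2]^2 [B2]).
Setting equal to 0.00574 and solving for X on (0,1) gives X = 0.124.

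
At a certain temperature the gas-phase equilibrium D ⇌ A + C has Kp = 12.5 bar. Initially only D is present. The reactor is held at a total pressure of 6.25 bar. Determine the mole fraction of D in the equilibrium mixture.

Basis: 1 mol D initially; let X = conversion of D. Extent ξ = X.
At extent ξ: n_D = 1 − X; n_A = X; n_C = X.
Total moles n_T = 1 + X.
With p_i = (n_i/n_T)P, Kp = p_A p_C / (p_D).
Substituting and setting equal to 12.5 bar gives a polynomial in X; the root in (0,1) is X = 0.816.
Then n_D = 0.184, n_T = 1.82, so y_D = 0.101.

y_D = 0.101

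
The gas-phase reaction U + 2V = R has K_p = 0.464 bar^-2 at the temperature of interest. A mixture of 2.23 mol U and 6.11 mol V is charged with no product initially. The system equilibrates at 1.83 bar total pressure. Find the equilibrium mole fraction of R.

y_R = 0.137

Let X = conversion of U (basis 2.23 mol U); extent of reaction ξ = 2.23X.
At extent ξ: n_U = 2.23 − 2.23X; n_V = 6.11 − 4.46X; n_R = 2.23X.
n_T = Σnᵢ = 8.34 − 4.46X.
Mole fractions y_i = n_i/n_T; K_p = p_R / (p_U p_V^2) with p_i = y_i·P.
Equating to 0.464 bar^-2 and solving on 0 < X < 1: X = 0.403.
Then n_R = 0.899, n_T = 6.54, so y_R = 0.137.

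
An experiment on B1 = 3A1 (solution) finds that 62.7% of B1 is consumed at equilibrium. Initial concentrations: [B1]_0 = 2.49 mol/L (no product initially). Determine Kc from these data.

Let X = conversion of B1.
Concentrations: [B1] = 2.49 − 2.49X; [A1] = 7.47X.
At X = 0.627: [B1] = 0.929, [A1] = 4.68.
Kc = [A1]^3 / ([B1]) = 111 (mol/L)^2.

Kc = 111 (mol/L)^2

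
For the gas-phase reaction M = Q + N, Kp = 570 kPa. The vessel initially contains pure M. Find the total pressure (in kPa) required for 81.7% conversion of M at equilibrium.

Let X = conversion of M (basis 1 mol M); extent of reaction ξ = X.
Moles: n_M = 1 − X; n_Q = X; n_N = X.
n_T = Σnᵢ = 1 + X.
Kp = p_Q p_N / (p_M) with p_i = (n_i/n_T)·P.
At X = 0.817: the mole-fraction product g(X) = Π y_i^ν_i = 2.007. Since Kp = g(X)·P^{1}, P = (Kp/g)^(1/1) = (570/2.007)^(1/1) = 284 kPa.

P = 284 kPa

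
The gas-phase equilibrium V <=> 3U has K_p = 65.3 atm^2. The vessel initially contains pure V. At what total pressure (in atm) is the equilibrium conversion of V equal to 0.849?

Basis: 1 mol V initially; let X = conversion of V. Extent ξ = X.
At extent ξ: n_V = 1 − X; n_U = 3X.
Summing: n_T = 1 + 2X.
K_p = p_U^3 / (p_V) with p_i = (n_i/n_T)·P.
At X = 0.849: the mole-fraction product g(X) = Π y_i^ν_i = 15.03. Since K_p = g(X)·P^{2}, P = (K_p/g)^(1/2) = (65.3/15.03)^(1/2) = 2.08 atm.

P = 2.08 atm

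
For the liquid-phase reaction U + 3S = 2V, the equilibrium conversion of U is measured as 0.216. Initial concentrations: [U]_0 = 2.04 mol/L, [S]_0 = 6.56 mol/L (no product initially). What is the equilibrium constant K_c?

K_c = 0.00338 (mol/L)^-2

Let X = conversion of U.
Concentrations: [U] = 2.04 − 2.04X; [S] = 6.56 − 6.12X; [V] = 4.08X.
At X = 0.216: [U] = 1.6, [S] = 5.24, [V] = 0.881.
K_c = [V]^2 / ([U] [S]^3) = 0.00338 (mol/L)^-2.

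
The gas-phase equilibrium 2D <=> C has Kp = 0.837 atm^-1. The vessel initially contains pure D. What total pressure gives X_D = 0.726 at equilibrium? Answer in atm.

Take 1 mol D as basis and let X be its fractional conversion, so ξ = 0.5X.
At extent ξ: n_D = 1 − X; n_C = 0.5X.
Total moles n_T = 1 − 0.5X.
Kp = p_C / (p_D^2) with p_i = (n_i/n_T)·P.
At X = 0.726: the mole-fraction product g(X) = Π y_i^ν_i = 3.08. Since Kp = g(X)·P^{-1}, P = (g/Kp)^(1/1) = (3.08/0.837)^(1/1) = 3.68 atm.

P = 3.68 atm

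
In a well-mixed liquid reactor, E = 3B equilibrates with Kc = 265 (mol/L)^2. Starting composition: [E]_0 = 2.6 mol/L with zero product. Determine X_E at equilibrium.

Let X = conversion of E; extent ξ = 2.6·X mol/L.
Concentrations: [E] = 2.6 − 2.6X; [B] = 7.8X.
Kc = [B]^3 / ([E]).
This equals 265 at X = 0.731 (the root in 0 < X < 1).

X = 0.731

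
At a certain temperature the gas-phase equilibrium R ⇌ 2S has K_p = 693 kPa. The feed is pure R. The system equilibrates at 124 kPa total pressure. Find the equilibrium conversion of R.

X = 0.763

Basis: 1 mol R initially; let X = conversion of R. Extent ξ = X.
Species balance: n_R = 1 − X; n_S = 2X.
Total moles n_T = 1 + X.
Mole fractions y_i = n_i/n_T; K_p = p_S^2 / (p_R) with p_i = y_i·P.
Setting this equal to 693 kPa and taking the physical root (0 < X < 1) gives X = 0.763.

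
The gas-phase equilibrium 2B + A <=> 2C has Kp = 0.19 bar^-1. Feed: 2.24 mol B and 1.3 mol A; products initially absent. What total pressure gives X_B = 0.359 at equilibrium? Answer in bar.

P = 5.77 bar

Let X = conversion of B (basis 2.24 mol B); extent of reaction ξ = 1.12X.
Moles: n_B = 2.24 − 2.24X; n_A = 1.3 − 1.12X; n_C = 2.24X.
Summing: n_T = 3.54 − 1.12X.
Kp = p_C^2 / (p_B^2 p_A) with p_i = (n_i/n_T)·P.
At X = 0.359: the mole-fraction product g(X) = Π y_i^ν_i = 1.096. Since Kp = g(X)·P^{-1}, P = (g/Kp)^(1/1) = (1.096/0.19)^(1/1) = 5.77 bar.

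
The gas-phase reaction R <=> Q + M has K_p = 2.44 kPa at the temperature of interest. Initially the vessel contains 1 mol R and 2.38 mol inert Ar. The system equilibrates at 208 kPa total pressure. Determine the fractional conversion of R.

X = 0.185

Basis: 1 mol R initially; let X = conversion of R. Extent ξ = X.
Moles: n_R = 1 − X; n_Q = X; n_M = X; n_I = 2.38 (inert).
Summing: n_T = 3.38 + X.
Mole fractions y_i = n_i/n_T; K_p = p_Q p_M / (p_R) with p_i = y_i·P.
This yields a degree-2 equation in X; solving on (0,1), X = 0.185.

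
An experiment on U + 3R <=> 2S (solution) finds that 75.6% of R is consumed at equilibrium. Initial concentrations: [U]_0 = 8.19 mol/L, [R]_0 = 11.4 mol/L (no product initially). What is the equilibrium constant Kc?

Kc = 0.288 (mol/L)^-2

Let X = conversion of R.
Concentrations: [U] = 8.19 − 3.8X; [R] = 11.4 − 11.4X; [S] = 7.6X.
At X = 0.756: [U] = 5.32, [R] = 2.78, [S] = 5.75.
Kc = [S]^2 / ([U] [R]^3) = 0.288 (mol/L)^-2.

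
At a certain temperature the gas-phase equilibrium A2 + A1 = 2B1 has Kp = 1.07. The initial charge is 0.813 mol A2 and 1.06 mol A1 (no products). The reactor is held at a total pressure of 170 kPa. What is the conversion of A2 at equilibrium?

X = 0.387

Basis: 0.813 mol A2 initially; let X = conversion of A2. Extent ξ = 0.813X.
Species balance: n_A2 = 0.813 − 0.813X; n_A1 = 1.06 − 0.813X; n_B1 = 1.63X.
Since Δν = 0, n_T = 1.87 throughout.
y_i = n_i/n_T, p_i = y_i·P. Kp = p_B1^2 / (p_A2 p_A1).
This yields a degree-2 equation in X; solving on (0,1), X = 0.387.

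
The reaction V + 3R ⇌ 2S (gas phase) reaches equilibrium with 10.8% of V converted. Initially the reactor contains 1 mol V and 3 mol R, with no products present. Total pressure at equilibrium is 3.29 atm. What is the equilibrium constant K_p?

K_p = 0.00361 atm^-2

Take 1 mol V as basis and let X be its fractional conversion, so ξ = X.
At extent ξ: n_V = 1 − X; n_R = 3 − 3X; n_S = 2X.
Total moles n_T = 4 − 2X.
At X = 0.108: n_V = 0.892, n_R = 2.68, n_S = 0.216, n_T = 3.78.
p_i = (n_i/n_T)·P. K_p = p_S^2 / (p_V p_R^3) = 0.00361 atm^-2.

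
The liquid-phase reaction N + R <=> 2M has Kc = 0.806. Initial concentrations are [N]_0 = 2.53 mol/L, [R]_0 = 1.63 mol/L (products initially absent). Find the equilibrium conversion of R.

Let X = conversion of R; extent ξ = 1.63·X mol/L.
Concentrations: [N] = 2.53 − 1.63X; [R] = 1.63 − 1.63X; [M] = 3.26X.
Kc = [M]^2 / ([N] [R]).
Solving Kc = 0.806 for X ∈ (0,1): X = 0.382.

X = 0.382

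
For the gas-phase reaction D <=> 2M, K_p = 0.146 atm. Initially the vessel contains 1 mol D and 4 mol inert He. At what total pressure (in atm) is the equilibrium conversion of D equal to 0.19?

P = 4.25 atm

Let X = conversion of D (basis 1 mol D); extent of reaction ξ = X.
Mole table: n_D = 1 − X; n_M = 2X; n_I = 4 (inert).
Summing: n_T = 5 + X.
K_p = p_M^2 / (p_D) with p_i = (n_i/n_T)·P.
At X = 0.19: the mole-fraction product g(X) = Π y_i^ν_i = 0.03435. Since K_p = g(X)·P^{1}, P = (K_p/g)^(1/1) = (0.146/0.03435)^(1/1) = 4.25 atm.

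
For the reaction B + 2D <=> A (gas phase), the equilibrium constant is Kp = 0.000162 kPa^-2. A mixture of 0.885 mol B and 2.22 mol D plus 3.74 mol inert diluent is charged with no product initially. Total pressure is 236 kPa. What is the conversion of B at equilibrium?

Let X = conversion of B (basis 0.885 mol B); extent of reaction ξ = 0.885X.
Moles: n_B = 0.885 − 0.885X; n_D = 2.22 − 1.77X; n_A = 0.885X; n_I = 3.74 (inert).
Summing: n_T = 6.85 − 1.77X.
Mole fractions y_i = n_i/n_T; Kp = p_A / (p_B p_D^2) with p_i = y_i·P.
Substituting and setting equal to 0.000162 kPa^-2 gives a polynomial in X; the root in (0,1) is X = 0.367.

X = 0.367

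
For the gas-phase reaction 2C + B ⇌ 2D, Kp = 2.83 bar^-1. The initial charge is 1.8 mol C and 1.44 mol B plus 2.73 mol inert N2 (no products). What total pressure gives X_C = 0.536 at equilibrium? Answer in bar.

P = 2.7 bar

Let X = conversion of C (basis 1.8 mol C); extent of reaction ξ = 0.9X.
Moles: n_C = 1.8 − 1.8X; n_B = 1.44 − 0.9X; n_D = 1.8X; n_I = 2.73 (inert).
Total moles n_T = 5.97 − 0.9X.
Kp = p_D^2 / (p_C^2 p_B) with p_i = (n_i/n_T)·P.
At X = 0.536: the mole-fraction product g(X) = Π y_i^ν_i = 7.647. Since Kp = g(X)·P^{-1}, P = (g/Kp)^(1/1) = (7.647/2.83)^(1/1) = 2.7 bar.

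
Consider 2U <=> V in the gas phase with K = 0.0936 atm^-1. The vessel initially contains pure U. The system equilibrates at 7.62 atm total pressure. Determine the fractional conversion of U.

X = 0.491

Take 1 mol U as basis and let X be its fractional conversion, so ξ = 0.5X.
Mole table: n_U = 1 − X; n_V = 0.5X.
Total moles n_T = 1 − 0.5X.
Mole fractions y_i = n_i/n_T; K = p_V / (p_U^2) with p_i = y_i·P.
This yields a degree-2 equation in X; solving on (0,1), X = 0.491.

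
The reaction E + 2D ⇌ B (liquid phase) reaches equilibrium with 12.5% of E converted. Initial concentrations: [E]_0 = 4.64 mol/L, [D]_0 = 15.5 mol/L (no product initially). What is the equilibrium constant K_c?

K_c = 0.000695 (mol/L)^-2

Let X = conversion of E.
Concentrations: [E] = 4.64 − 4.64X; [D] = 15.5 − 9.28X; [B] = 4.64X.
At X = 0.125: [E] = 4.06, [D] = 14.3, [B] = 0.58.
K_c = [B] / ([E] [D]^2) = 0.000695 (mol/L)^-2.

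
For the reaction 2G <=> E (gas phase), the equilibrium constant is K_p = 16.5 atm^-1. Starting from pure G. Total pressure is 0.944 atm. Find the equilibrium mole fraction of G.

y_G = 0.223

Take 1 mol G as basis and let X be its fractional conversion, so ξ = 0.5X.
Moles: n_G = 1 − X; n_E = 0.5X.
n_T = Σnᵢ = 1 − 0.5X.
With p_i = (n_i/n_T)P, K_p = p_E / (p_G^2).
Equating to 16.5 atm^-1 and solving on 0 < X < 1: X = 0.874.
Then n_G = 0.126, n_T = 0.563, so y_G = 0.223.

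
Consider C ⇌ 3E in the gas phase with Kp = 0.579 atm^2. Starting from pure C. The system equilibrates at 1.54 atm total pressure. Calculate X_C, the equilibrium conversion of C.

X = 0.248

Let X = conversion of C (basis 1 mol C); extent of reaction ξ = X.
Moles: n_C = 1 − X; n_E = 3X.
n_T = Σnᵢ = 1 + 2X.
y_i = n_i/n_T, p_i = y_i·P. Kp = p_E^3 / (p_C).
This yields a degree-3 equation in X; solving on (0,1), X = 0.248.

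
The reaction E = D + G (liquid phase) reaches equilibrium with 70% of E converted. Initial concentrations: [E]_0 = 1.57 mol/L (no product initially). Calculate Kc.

Kc = 2.56 mol/L

Let X = conversion of E.
Concentrations: [E] = 1.57 − 1.57X; [D] = 1.57X; [G] = 1.57X.
At X = 0.7: [E] = 0.471, [D] = 1.1, [G] = 1.1.
Kc = [D] [G] / ([E]) = 2.56 mol/L.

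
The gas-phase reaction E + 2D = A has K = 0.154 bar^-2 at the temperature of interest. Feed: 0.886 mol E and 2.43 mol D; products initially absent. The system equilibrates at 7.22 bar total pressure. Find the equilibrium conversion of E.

X = 0.720

Basis: 0.886 mol E initially; let X = conversion of E. Extent ξ = 0.886X.
Moles: n_E = 0.886 − 0.886X; n_D = 2.43 − 1.77X; n_A = 0.886X.
Total moles n_T = 3.32 − 1.77X.
y_i = n_i/n_T, p_i = y_i·P. K = p_A / (p_E p_D^2).
Equating to 0.154 bar^-2 and solving on 0 < X < 1: X = 0.720.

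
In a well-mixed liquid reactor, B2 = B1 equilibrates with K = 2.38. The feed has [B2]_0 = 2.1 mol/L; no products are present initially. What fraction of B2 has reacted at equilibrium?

X = 0.704

Let X = conversion of B2; extent ξ = 2.1·X mol/L.
Concentrations: [B2] = 2.1 − 2.1X; [B1] = 2.1X.
K = [B1] / ([B2]).
Equating to 2.38: the physical root is X = 0.704.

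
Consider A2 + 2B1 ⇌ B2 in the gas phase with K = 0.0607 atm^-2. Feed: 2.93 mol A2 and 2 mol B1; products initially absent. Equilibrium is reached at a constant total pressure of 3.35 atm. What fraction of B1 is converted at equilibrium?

X = 0.222

Take 2 mol B1 as basis and let X be its fractional conversion, so ξ = X.
Mole table: n_A2 = 2.93 − X; n_B1 = 2 − 2X; n_B2 = X.
Total moles n_T = 4.93 − 2X.
With p_i = (n_i/n_T)P, K = p_B2 / (p_A2 p_B1^2).
Setting this equal to 0.0607 atm^-2 and taking the physical root (0 < X < 1) gives X = 0.222.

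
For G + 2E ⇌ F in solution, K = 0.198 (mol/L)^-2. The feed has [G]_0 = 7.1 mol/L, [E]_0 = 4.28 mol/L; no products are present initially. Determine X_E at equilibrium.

Let X = conversion of E; extent ξ = 4.28X/2 mol/L.
Concentrations: [G] = 7.1 − 2.14X; [E] = 4.28 − 4.28X; [F] = 2.14X.
K = [F] / ([G] [E]^2).
Setting equal to 0.198 and solving for X on (0,1) gives X = 0.723.

X = 0.723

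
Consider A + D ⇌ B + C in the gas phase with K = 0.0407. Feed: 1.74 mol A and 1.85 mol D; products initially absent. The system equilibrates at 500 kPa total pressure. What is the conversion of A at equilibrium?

X = 0.173

Let X = conversion of A (basis 1.74 mol A); extent of reaction ξ = 1.74X.
Mole table: n_A = 1.74 − 1.74X; n_D = 1.85 − 1.74X; n_B = 1.74X; n_C = 1.74X.
Since Δν = 0, n_T = 3.59 throughout.
Mole fractions y_i = n_i/n_T; K = p_B p_C / (p_A p_D) with p_i = y_i·P.
Substituting and setting equal to 0.0407 gives a polynomial in X; the root in (0,1) is X = 0.173.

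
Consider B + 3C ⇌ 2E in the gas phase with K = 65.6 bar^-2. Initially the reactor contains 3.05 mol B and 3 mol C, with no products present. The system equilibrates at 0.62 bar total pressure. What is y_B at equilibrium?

Let X = conversion of C (basis 3 mol C); extent of reaction ξ = X.
Moles: n_B = 3.05 − X; n_C = 3 − 3X; n_E = 2X.
n_T = Σnᵢ = 6.05 − 2X.
Mole fractions y_i = n_i/n_T; K = p_E^2 / (p_B p_C^3) with p_i = y_i·P.
Setting this equal to 65.6 bar^-2 and taking the physical root (0 < X < 1) gives X = 0.702.
Then n_B = 2.35, n_T = 4.65, so y_B = 0.505.

y_B = 0.505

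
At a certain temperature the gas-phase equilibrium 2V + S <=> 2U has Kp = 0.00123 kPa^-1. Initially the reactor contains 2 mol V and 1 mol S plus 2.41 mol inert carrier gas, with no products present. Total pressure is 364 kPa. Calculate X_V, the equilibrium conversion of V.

X = 0.207

Take 2 mol V as basis and let X be its fractional conversion, so ξ = X.
At extent ξ: n_V = 2 − 2X; n_S = 1 − X; n_U = 2X; n_I = 2.41 (inert).
Total moles n_T = 5.41 − X.
With p_i = (n_i/n_T)P, Kp = p_U^2 / (p_V^2 p_S).
This yields a degree-3 equation in X; solving on (0,1), X = 0.207.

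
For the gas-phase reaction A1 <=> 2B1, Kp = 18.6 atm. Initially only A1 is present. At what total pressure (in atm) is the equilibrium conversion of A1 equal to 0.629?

Let X = conversion of A1 (basis 1 mol A1); extent of reaction ξ = X.
Species balance: n_A1 = 1 − X; n_B1 = 2X.
n_T = Σnᵢ = 1 + X.
Kp = p_B1^2 / (p_A1) with p_i = (n_i/n_T)·P.
At X = 0.629: the mole-fraction product g(X) = Π y_i^ν_i = 2.619. Since Kp = g(X)·P^{1}, P = (Kp/g)^(1/1) = (18.6/2.619)^(1/1) = 7.1 atm.

P = 7.1 atm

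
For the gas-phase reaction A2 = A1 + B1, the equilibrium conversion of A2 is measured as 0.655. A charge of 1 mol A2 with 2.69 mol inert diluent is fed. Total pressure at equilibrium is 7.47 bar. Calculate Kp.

Kp = 2.14 bar

Let X = conversion of A2 (basis 1 mol A2); extent of reaction ξ = X.
At extent ξ: n_A2 = 1 − X; n_A1 = X; n_B1 = X; n_I = 2.69 (inert).
Summing: n_T = 3.69 + X.
At X = 0.655: n_A2 = 0.345, n_A1 = 0.655, n_B1 = 0.655, n_T = 4.34.
p_i = (n_i/n_T)·P. Kp = p_A1 p_B1 / (p_A2) = 2.14 bar.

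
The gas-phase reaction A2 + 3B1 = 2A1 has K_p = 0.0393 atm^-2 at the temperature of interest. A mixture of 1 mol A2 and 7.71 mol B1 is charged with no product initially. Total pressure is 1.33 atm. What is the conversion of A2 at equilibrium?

X = 0.254

Take 1 mol A2 as basis and let X be its fractional conversion, so ξ = X.
At extent ξ: n_A2 = 1 − X; n_B1 = 7.71 − 3X; n_A1 = 2X.
Summing: n_T = 8.71 − 2X.
y_i = n_i/n_T, p_i = y_i·P. K_p = p_A1^2 / (p_A2 p_B1^3).
Substituting and setting equal to 0.0393 atm^-2 gives a polynomial in X; the root in (0,1) is X = 0.254.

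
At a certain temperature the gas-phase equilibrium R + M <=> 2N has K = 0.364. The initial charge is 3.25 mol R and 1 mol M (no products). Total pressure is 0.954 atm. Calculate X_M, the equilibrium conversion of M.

Let X = conversion of M (basis 1 mol M); extent of reaction ξ = X.
Mole table: n_R = 3.25 − X; n_M = 1 − X; n_N = 2X.
n_T stays at 4.25 (no change in mole number).
Mole fractions y_i = n_i/n_T; K = p_N^2 / (p_R p_M) with p_i = y_i·P.
Equating to 0.364 and solving on 0 < X < 1: X = 0.396.

X = 0.396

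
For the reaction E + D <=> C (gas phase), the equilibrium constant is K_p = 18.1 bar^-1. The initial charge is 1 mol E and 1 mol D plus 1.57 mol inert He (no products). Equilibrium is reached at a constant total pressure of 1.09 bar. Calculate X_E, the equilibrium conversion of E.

Take 1 mol E as basis and let X be its fractional conversion, so ξ = X.
Mole table: n_E = 1 − X; n_D = 1 − X; n_C = X; n_I = 1.57 (inert).
Total moles n_T = 3.57 − X.
With p_i = (n_i/n_T)P, K_p = p_C / (p_E p_D).
Setting this equal to 18.1 bar^-1 and taking the physical root (0 < X < 1) gives X = 0.684.

X = 0.684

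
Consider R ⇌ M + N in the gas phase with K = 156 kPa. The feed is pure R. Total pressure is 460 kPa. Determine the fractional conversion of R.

X = 0.503

Let X = conversion of R (basis 1 mol R); extent of reaction ξ = X.
At extent ξ: n_R = 1 − X; n_M = X; n_N = X.
n_T = Σnᵢ = 1 + X.
y_i = n_i/n_T, p_i = y_i·P. K = p_M p_N / (p_R).
Equating to 156 kPa and solving on 0 < X < 1: X = 0.503.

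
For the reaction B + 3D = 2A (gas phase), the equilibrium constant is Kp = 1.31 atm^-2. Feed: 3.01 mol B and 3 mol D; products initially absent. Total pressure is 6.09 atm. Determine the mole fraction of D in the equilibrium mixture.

Take 3 mol D as basis and let X be its fractional conversion, so ξ = X.
At extent ξ: n_B = 3.01 − X; n_D = 3 − 3X; n_A = 2X.
n_T = Σnᵢ = 6.01 − 2X.
y_i = n_i/n_T, p_i = y_i·P. Kp = p_A^2 / (p_B p_D^3).
Equating to 1.31 atm^-2 and solving on 0 < X < 1: X = 0.751.
Then n_D = 0.747, n_T = 4.51, so y_D = 0.166.

y_D = 0.166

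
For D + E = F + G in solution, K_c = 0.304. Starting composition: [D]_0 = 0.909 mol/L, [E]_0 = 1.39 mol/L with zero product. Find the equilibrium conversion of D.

X = 0.434

Let X = conversion of D; extent ξ = 0.909·X mol/L.
Concentrations: [D] = 0.909 − 0.909X; [E] = 1.39 − 0.909X; [F] = 0.909X; [G] = 0.909X.
K_c = [F] [G] / ([D] [E]).
This equals 0.304 at X = 0.434 (the root in 0 < X < 1).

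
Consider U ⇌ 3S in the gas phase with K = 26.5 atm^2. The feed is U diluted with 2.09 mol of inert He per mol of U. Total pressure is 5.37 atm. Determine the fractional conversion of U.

Basis: 1 mol U initially; let X = conversion of U. Extent ξ = X.
Moles: n_U = 1 − X; n_S = 3X; n_I = 2.09 (inert).
Summing: n_T = 3.09 + 2X.
Mole fractions y_i = n_i/n_T; K = p_S^3 / (p_U) with p_i = y_i·P.
Equating to 26.5 atm^2 and solving on 0 < X < 1: X = 0.623.

X = 0.623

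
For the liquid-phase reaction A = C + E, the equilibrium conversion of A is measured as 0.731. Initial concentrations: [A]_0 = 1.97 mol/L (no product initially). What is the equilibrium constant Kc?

Let X = conversion of A.
Concentrations: [A] = 1.97 − 1.97X; [C] = 1.97X; [E] = 1.97X.
At X = 0.731: [A] = 0.53, [C] = 1.44, [E] = 1.44.
Kc = [C] [E] / ([A]) = 3.91 mol/L.

Kc = 3.91 mol/L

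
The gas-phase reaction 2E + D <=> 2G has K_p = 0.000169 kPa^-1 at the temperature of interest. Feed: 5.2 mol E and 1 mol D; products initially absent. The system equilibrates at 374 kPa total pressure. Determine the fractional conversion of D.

Let X = conversion of D (basis 1 mol D); extent of reaction ξ = X.
Moles: n_E = 5.2 − 2X; n_D = 1 − X; n_G = 2X.
n_T = Σnᵢ = 6.2 − X.
With p_i = (n_i/n_T)P, K_p = p_G^2 / (p_E^2 p_D).
Equating to 0.000169 kPa^-1 and solving on 0 < X < 1: X = 0.217.

X = 0.217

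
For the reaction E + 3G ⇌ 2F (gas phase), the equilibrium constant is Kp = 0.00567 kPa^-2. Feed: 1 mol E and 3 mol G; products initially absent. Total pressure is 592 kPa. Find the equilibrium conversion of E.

X = 0.870

Let X = conversion of E (basis 1 mol E); extent of reaction ξ = X.
Species balance: n_E = 1 − X; n_G = 3 − 3X; n_F = 2X.
n_T = Σnᵢ = 4 − 2X.
y_i = n_i/n_T, p_i = y_i·P. Kp = p_F^2 / (p_E p_G^3).
Equating to 0.00567 kPa^-2 and solving on 0 < X < 1: X = 0.870.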